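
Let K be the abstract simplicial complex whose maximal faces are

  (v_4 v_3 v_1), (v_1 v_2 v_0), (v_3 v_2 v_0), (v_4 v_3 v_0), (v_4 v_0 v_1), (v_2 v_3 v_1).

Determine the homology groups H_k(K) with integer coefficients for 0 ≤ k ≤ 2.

Fix the vertex order v_0 < v_1 < v_2 < v_3 < v_4 and write every simplex with vertices in increasing order. Then dim K = 2 and the simplices of K are:

  0-simplices (5): [v_0], [v_1], [v_2], [v_3], [v_4]
  1-simplices (9): [v_0,v_1], [v_0,v_2], [v_0,v_3], [v_0,v_4], [v_1,v_2], [v_1,v_3], [v_1,v_4], [v_2,v_3], [v_3,v_4]
  2-simplices (6): [v_0,v_1,v_2], [v_0,v_1,v_4], [v_0,v_2,v_3], [v_0,v_3,v_4], [v_1,v_2,v_3], [v_1,v_3,v_4]

giving chain groups C_0 ≅ Z^5, C_1 ≅ Z^9, C_2 ≅ Z^6.

Boundary ∂_1: C_1 → C_0 is given by ∂[p,q] = [q] − [p].
The 5×9 boundary matrix has rank 4 and Smith normal form diag(1,1,1,1).

The boundary map ∂_2: C_2 → C_1 sends each 2-simplex [p,q,r] to [q,r] − [p,r] + [p,q]. For instance
  ∂[v_0,v_1,v_4] = [v_1,v_4] − [v_0,v_4] + [v_0,v_1],
  ∂[v_0,v_3,v_4] = [v_3,v_4] − [v_0,v_4] + [v_0,v_3].
The resulting 9×6 matrix has rank 5, and its Smith normal form has invariant factors (1,1,1,1,1).

Computing H_k = (kernel of ∂_k) / (image of ∂_{k+1}):

  H_0: rank C_0 − rank ∂_1 = 5 − 4 = 1, and the invariant factors of ∂_1 are all 1, so H_0 = Z.
  H_1: rank ker ∂_1 − rank ∂_2 = (9 − 4) − 5 = 0, and the invariant factors of ∂_2 are all 1, so H_1 = 0.
  H_2: rank ker ∂_2 − rank ∂_3 = (6 − 5) − 0 = 1, and there is no ∂_3, so H_2 = Z.

As a check, the Euler characteristic is 5 − 9 + 6 = 2, which agrees with 1 − 0 + 1 = 2.

H_0 = Z,  H_1 = 0,  H_2 = Z.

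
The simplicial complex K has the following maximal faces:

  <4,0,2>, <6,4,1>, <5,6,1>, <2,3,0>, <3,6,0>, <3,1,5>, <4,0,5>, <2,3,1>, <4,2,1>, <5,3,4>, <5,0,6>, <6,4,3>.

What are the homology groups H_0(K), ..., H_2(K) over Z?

H_0 = Z,  H_1 = Z/2,  H_2 = 0.

Fix the vertex order 0 < 1 < 2 < 3 < 4 < 5 < 6 and write every simplex with vertices in increasing order. Then dim K = 2 and the simplices of K are:

  0-simplices (7): [0], [1], [2], [3], [4], [5], [6]
  1-simplices (18): [0,2], [0,3], [0,4], [0,5], [0,6], [1,2], [1,3], [1,4], [1,5], [1,6], [2,3], [2,4], [3,4], [3,5], [3,6], [4,5], [4,6], [5,6]
  2-simplices (12): [0,2,3], [0,2,4], [0,3,6], [0,4,5], [0,5,6], [1,2,3], [1,2,4], [1,3,5], [1,4,6], [1,5,6], [3,4,5], [3,4,6]

Hence C_0 ≅ Z^7, C_1 ≅ Z^18, C_2 ≅ Z^12.

Boundary ∂_1: C_1 → C_0 sends each edge [p,q] (with p < q) to q − p.
The 7×18 boundary matrix has rank 6 and Smith normal form diag(1,1,1,1,1,1).

Boundary ∂_2: C_2 → C_1 sends each 2-simplex [p,q,r] to [q,r] − [p,r] + [p,q]. For instance
  ∂[0,2,4] = [2,4] − [0,4] + [0,2],
  ∂[3,4,5] = [4,5] − [3,5] + [3,4].
As a 18×12 matrix over Z this has rank 12, with invariant factors (1,1,1,1,1,1,1,1,1,1,1,2).

Now H_k = ker ∂_k / im ∂_{k+1}, so:

  H_0: rank C_0 − rank ∂_1 = 7 − 6 = 1, and the invariant factors of ∂_1 are all 1, so H_0 ≅ Z.
  H_1: rank ker ∂_1 − rank ∂_2 = (18 − 6) − 12 = 0, and ∂_2 has invariant factor 2 > 1, so H_1 ≅ Z/2.
  H_2: rank ker ∂_2 − rank ∂_3 = (12 − 12) − 0 = 0, and there is no ∂_3, so H_2 ≅ 0.

As a check, the Euler characteristic is 7 − 18 + 12 = 1, which agrees with 1 − 0 + 0 = 1.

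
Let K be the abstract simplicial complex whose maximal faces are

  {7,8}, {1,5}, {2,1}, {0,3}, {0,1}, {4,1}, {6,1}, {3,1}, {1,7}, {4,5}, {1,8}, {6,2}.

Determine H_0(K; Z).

Order the vertices as 0 < 1 < 2 < 3 < 4 < 5 < 6 < 7 < 8. Listing each simplex with vertices in this order, K has dimension 1 with simplices:

  0-simplices (9): [0], [1], [2], [3], [4], [5], [6], [7], [8]
  1-simplices (12): [0,1], [0,3], [1,2], [1,3], [1,4], [1,5], [1,6], [1,7], [1,8], [2,6], [4,5], [7,8]

so the chain groups are C_0 ≅ Z^9, C_1 ≅ Z^12.

∂_1: C_1 → C_0 is given by ∂[p,q] = [q] − [p]. For instance
  ∂[1,7] = [7] − [1].
The 9×12 boundary matrix has rank 8 and Smith normal form diag(1,1,1,1,1,1,1,1).

Reading off H_k = ker ∂_k / im ∂_{k+1}:

  H_0: rank C_0 − rank ∂_1 = 9 − 8 = 1, and the invariant factors of ∂_1 are all 1, so H_0 = Z.

H_0 = Z.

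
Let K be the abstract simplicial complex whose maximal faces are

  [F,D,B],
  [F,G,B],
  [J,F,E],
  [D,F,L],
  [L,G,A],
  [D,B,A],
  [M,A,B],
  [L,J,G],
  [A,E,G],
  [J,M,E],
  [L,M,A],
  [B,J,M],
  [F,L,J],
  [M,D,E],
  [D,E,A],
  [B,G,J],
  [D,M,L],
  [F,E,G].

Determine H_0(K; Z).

K has 9 vertices, 27 edges, 18 triangles.
rank ∂_0 = 0, rank ∂_1 = 8 ⇒ b_0 = 9 − 0 − 8 = 1; all invariant factors of ∂_1 are 1 so no torsion. So H_0 ≅ Z.

H_0 = Z.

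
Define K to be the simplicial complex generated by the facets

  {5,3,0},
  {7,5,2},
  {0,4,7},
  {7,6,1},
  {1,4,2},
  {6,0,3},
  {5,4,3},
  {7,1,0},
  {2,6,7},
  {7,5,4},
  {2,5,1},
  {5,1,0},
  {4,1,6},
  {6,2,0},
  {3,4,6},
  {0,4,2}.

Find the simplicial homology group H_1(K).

H_1 ≅ Z^2.

We work with the vertex ordering 0 < 1 < 2 < 3 < 4 < 5 < 6 < 7. The simplices of K, each written with vertices in increasing order, are:

  0-simplices (8): [0], [1], [2], [3], [4], [5], [6], [7]
  1-simplices (24): (24 of them)
  2-simplices (16): [0,1,5], [0,1,7], [0,2,4], [0,2,6], [0,3,5], [0,3,6], [0,4,7], [1,2,4], [1,2,5], [1,4,6], [1,6,7], [2,5,7], [2,6,7], [3,4,5], [3,4,6], [4,5,7]

so the chain groups are C_0 ≅ Z^8, C_1 ≅ Z^24, C_2 ≅ Z^16.

The boundary map ∂_1: C_1 → C_0 is given by ∂[p,q] = [q] − [p].
The resulting 8×24 matrix has rank 7, and its Smith normal form has invariant factors (1,1,1,1,1,1,1).

Boundary ∂_2: C_2 → C_1 maps a triangle to the signed sum of its edges. For instance
  ∂[2,6,7] = [6,7] − [2,7] + [2,6],
  ∂[1,6,7] = [6,7] − [1,7] + [1,6].
This gives a 24×16 integer matrix of rank 15; reducing to Smith normal form yields diagonal entries (1,1,1,1,1,1,1,1,1,1,1,1,1,1,1).

Reading off H_k = ker ∂_k / im ∂_{k+1}:

  H_1: rank ker ∂_1 − rank ∂_2 = (24 − 7) − 15 = 2, and the invariant factors of ∂_2 are all 1, so H_1 ≅ Z^2.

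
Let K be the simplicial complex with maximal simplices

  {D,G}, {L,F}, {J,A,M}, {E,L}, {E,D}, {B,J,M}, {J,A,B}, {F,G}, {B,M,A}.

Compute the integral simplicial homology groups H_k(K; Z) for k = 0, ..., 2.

Fix the vertex order A < B < D < E < F < G < J < L < M and write every simplex with vertices in increasing order. Then dim K = 2 and the simplices of K are:

  0-simplices (9): A, B, D, E, F, G, J, L, M
  1-simplices (11): AB, AJ, AM, BJ, BM, DE, DG, EL, FG, FL, JM
  2-simplices (4): ABJ, ABM, AJM, BJM

Hence C_0 ≅ Z^9, C_1 ≅ Z^11, C_2 ≅ Z^4.

The boundary map ∂_1: C_1 → C_0 maps an edge to its endpoints' difference, ∂[p,q] = q − p. For instance
  ∂DG = G − D.
The resulting 9×11 matrix has rank 7, and its Smith normal form has invariant factors (1,1,1,1,1,1,1).

The boundary map ∂_2: C_2 → C_1 maps a triangle to the signed sum of its edges. For instance
  ∂AJM = JM − AM + AJ,
  ∂BJM = JM − BM + BJ.
The resulting 11×4 matrix has rank 3, and its Smith normal form has invariant factors (1,1,1).

Now H_k = ker ∂_k / im ∂_{k+1}, so:

  H_0: rank C_0 − rank ∂_1 = 9 − 7 = 2, and the invariant factors of ∂_1 are all 1, so H_0 ≅ Z^2.
  H_1: rank ker ∂_1 − rank ∂_2 = (11 − 7) − 3 = 1, and the invariant factors of ∂_2 are all 1, so H_1 ≅ Z.
  H_2: rank ker ∂_2 − rank ∂_3 = (4 − 3) − 0 = 1, and there is no ∂_3, so H_2 ≅ Z.

H_0 ≅ Z^2,  H_1 ≅ Z,  H_2 ≅ Z.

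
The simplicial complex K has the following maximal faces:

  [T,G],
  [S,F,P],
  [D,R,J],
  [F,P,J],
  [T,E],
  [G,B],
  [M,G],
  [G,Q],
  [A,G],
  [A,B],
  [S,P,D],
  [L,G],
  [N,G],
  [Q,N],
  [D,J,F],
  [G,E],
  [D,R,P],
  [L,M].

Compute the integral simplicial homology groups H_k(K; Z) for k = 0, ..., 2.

K has 15 vertices, 24 edges, 6 triangles.
rank ∂_0 = 0, rank ∂_1 = 13 ⇒ b_0 = 15 − 0 − 13 = 2; all invariant factors of ∂_1 are 1 so no torsion. So H_0 = Z^2.
rank ∂_1 = 13, rank ∂_2 = 6 ⇒ b_1 = 24 − 13 − 6 = 5; all invariant factors of ∂_2 are 1 so no torsion. So H_1 = Z^5.
rank ∂_2 = 6, rank ∂_3 = 0 ⇒ b_2 = 6 − 6 − 0 = 0. So H_2 = 0.

H_0 ≅ Z^2,  H_1 ≅ Z^5,  H_2 = 0.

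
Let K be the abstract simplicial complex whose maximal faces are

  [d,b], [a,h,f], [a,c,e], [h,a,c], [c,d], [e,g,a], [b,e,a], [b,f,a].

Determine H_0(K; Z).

H_0 = Z.

Order the vertices as a < b < c < d < e < f < g < h. Listing each simplex with vertices in this order, K has dimension 2 with simplices:

  0-simplices (8): a, b, c, d, e, f, g, h
  1-simplices (14): ab, ac, ae, af, ag, ah, bd, be, bf, cd, ce, ch, eg, fh
  2-simplices (6): abe, abf, ace, ach, aeg, afh

so the chain groups are C_0 ≅ Z^8, C_1 ≅ Z^14, C_2 ≅ Z^6.

Boundary ∂_1: C_1 → C_0 maps an edge to its endpoints' difference, ∂[p,q] = q − p.
The resulting 8×14 matrix has rank 7, and its Smith normal form has invariant factors (1,1,1,1,1,1,1).

Boundary ∂_2: C_2 → C_1 acts by ∂[p,q,r] = [q,r] − [p,r] + [p,q]. For instance
  ∂abf = bf − af + ab,
  ∂aeg = eg − ag + ae.
The resulting 14×6 matrix has rank 6, and its Smith normal form has invariant factors (1,1,1,1,1,1).

Now H_k = ker ∂_k / im ∂_{k+1}, so:

  H_0: rank C_0 − rank ∂_1 = 8 − 7 = 1, and the invariant factors of ∂_1 are all 1, so H_0 ≅ Z.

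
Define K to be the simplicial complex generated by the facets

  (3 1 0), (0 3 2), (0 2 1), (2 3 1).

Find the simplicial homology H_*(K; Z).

H_0 = Z,  H_1 = 0,  H_2 = Z.

Fix the vertex order 0 < 1 < 2 < 3 and write every simplex with vertices in increasing order. Then dim K = 2 and the simplices of K are:

  0-simplices (4): [0], [1], [2], [3]
  1-simplices (6): [0,1], [0,2], [0,3], [1,2], [1,3], [2,3]
  2-simplices (4): [0,1,2], [0,1,3], [0,2,3], [1,2,3]

giving chain groups C_0 ≅ Z^4, C_1 ≅ Z^6, C_2 ≅ Z^4.

∂_1: C_1 → C_0 is given by ∂[p,q] = [q] − [p].
As a 4×6 matrix over Z this has rank 3, with invariant factors (1,1,1).

Boundary ∂_2: C_2 → C_1 sends each 2-simplex [p,q,r] to [q,r] − [p,r] + [p,q]. For instance
  ∂[0,2,3] = [2,3] − [0,3] + [0,2],
  ∂[1,2,3] = [2,3] − [1,3] + [1,2].
As a 6×4 matrix over Z this has rank 3, with invariant factors (1,1,1).

Now H_k = ker ∂_k / im ∂_{k+1}, so:

  H_0: rank C_0 − rank ∂_1 = 4 − 3 = 1, and the invariant factors of ∂_1 are all 1, so H_0 = Z.
  H_1: rank ker ∂_1 − rank ∂_2 = (6 − 3) − 3 = 0, and the invariant factors of ∂_2 are all 1, so H_1 = 0.
  H_2: rank ker ∂_2 − rank ∂_3 = (4 − 3) − 0 = 1, and there is no ∂_3, so H_2 = Z.

As a check, the Euler characteristic is 4 − 6 + 4 = 2, which agrees with 1 − 0 + 1 = 2.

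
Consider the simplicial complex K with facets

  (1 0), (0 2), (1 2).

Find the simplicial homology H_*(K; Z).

Order the vertices as 0 < 1 < 2. Listing each simplex with vertices in this order, K has dimension 1 with simplices:

  0-simplices (3): [0], [1], [2]
  1-simplices (3): [0,1], [0,2], [1,2]

giving chain groups C_0 ≅ Z^3, C_1 ≅ Z^3.

The boundary map ∂_1: C_1 → C_0 maps an edge to its endpoints' difference, ∂[p,q] = q − p. For instance
  ∂[0,1] = [1] − [0].
This gives a 3×3 integer matrix of rank 2; reducing to Smith normal form yields diagonal entries (1,1).

Reading off H_k = ker ∂_k / im ∂_{k+1}:

  H_0: rank C_0 − rank ∂_1 = 3 − 2 = 1, and the invariant factors of ∂_1 are all 1, so H_0 ≅ Z.
  H_1: rank ker ∂_1 − rank ∂_2 = (3 − 2) − 0 = 1, and there is no ∂_2, so H_1 ≅ Z.

H_0 = Z,  H_1 = Z.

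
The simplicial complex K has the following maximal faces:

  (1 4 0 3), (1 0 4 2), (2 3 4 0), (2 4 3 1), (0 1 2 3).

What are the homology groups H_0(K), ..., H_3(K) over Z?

H_0 = Z,  H_1 = 0,  H_2 = 0,  H_3 = Z.

Take the total order 0 < 1 < 2 < 3 < 4 on the vertex set. Then K (dimension 3) consists of the simplices:

  0-simplices (5): [0], [1], [2], [3], [4]
  1-simplices (10): [0,1], [0,2], [0,3], [0,4], [1,2], [1,3], [1,4], [2,3], [2,4], [3,4]
  2-simplices (10): [0,1,2], [0,1,3], [0,1,4], [0,2,3], [0,2,4], [0,3,4], [1,2,3], [1,2,4], [1,3,4], [2,3,4]
  3-simplices (5): [0,1,2,3], [0,1,2,4], [0,1,3,4], [0,2,3,4], [1,2,3,4]

giving chain groups C_0 ≅ Z^5, C_1 ≅ Z^10, C_2 ≅ Z^10, C_3 ≅ Z^5.

The boundary map ∂_1: C_1 → C_0 is given by ∂[p,q] = [q] − [p]. For instance
  ∂[1,3] = [3] − [1].
This gives a 5×10 integer matrix of rank 4; reducing to Smith normal form yields diagonal entries (1,1,1,1).

∂_2: C_2 → C_1 sends each 2-simplex [p,q,r] to [q,r] − [p,r] + [p,q]. For instance
  ∂[2,3,4] = [3,4] − [2,4] + [2,3],
  ∂[0,2,3] = [2,3] − [0,3] + [0,2].
As a 10×10 matrix over Z this has rank 6, with invariant factors (1,1,1,1,1,1).

Boundary ∂_3: C_3 → C_2 sends each 3-simplex σ to the alternating sum Σ_i (−1)^i (σ with its i-th vertex removed). For instance
  ∂[0,1,2,4] = [1,2,4] − [0,2,4] + [0,1,4] − [0,1,2],
  ∂[0,2,3,4] = [2,3,4] − [0,3,4] + [0,2,4] − [0,2,3].
The resulting 10×5 matrix has rank 4, and its Smith normal form has invariant factors (1,1,1,1).

Now H_k = ker ∂_k / im ∂_{k+1}, so:

  H_0: rank C_0 − rank ∂_1 = 5 − 4 = 1, and the invariant factors of ∂_1 are all 1, so H_0 = Z.
  H_1: rank ker ∂_1 − rank ∂_2 = (10 − 4) − 6 = 0, and the invariant factors of ∂_2 are all 1, so H_1 = 0.
  H_2: rank ker ∂_2 − rank ∂_3 = (10 − 6) − 4 = 0, and the invariant factors of ∂_3 are all 1, so H_2 = 0.
  H_3: rank ker ∂_3 − rank ∂_4 = (5 − 4) − 0 = 1, and there is no ∂_4, so H_3 = Z.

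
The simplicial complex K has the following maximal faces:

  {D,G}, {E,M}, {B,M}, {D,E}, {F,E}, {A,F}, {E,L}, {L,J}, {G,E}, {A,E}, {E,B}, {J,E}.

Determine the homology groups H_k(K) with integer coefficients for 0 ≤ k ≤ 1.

Fix the vertex order A < B < D < E < F < G < J < L < M and write every simplex with vertices in increasing order. Then dim K = 1 and the simplices of K are:

  0-simplices (9): A, B, D, E, F, G, J, L, M
  1-simplices (12): AE, AF, BE, BM, DE, DG, EF, EG, EJ, EL, EM, JL

so the chain groups are C_0 ≅ Z^9, C_1 ≅ Z^12.

Boundary ∂_1: C_1 → C_0 maps an edge to its endpoints' difference, ∂[p,q] = q − p. For instance
  ∂JL = L − J.
This gives a 9×12 integer matrix of rank 8; reducing to Smith normal form yields diagonal entries (1,1,1,1,1,1,1,1).

Computing H_k = (kernel of ∂_k) / (image of ∂_{k+1}):

  H_0: rank C_0 − rank ∂_1 = 9 − 8 = 1, and the invariant factors of ∂_1 are all 1, so H_0 = Z.
  H_1: rank ker ∂_1 − rank ∂_2 = (12 − 8) − 0 = 4, and there is no ∂_2, so H_1 = Z^4.

(K is a triangulation of a wedge of 4 circles.)

H_0 ≅ Z,  H_1 ≅ Z^4.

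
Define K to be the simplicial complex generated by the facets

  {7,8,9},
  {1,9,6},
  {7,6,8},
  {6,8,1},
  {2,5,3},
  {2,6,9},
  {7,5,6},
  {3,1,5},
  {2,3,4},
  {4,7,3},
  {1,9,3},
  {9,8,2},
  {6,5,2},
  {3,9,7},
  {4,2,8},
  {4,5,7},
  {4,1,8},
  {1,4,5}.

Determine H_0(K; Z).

H_0 ≅ Z.

K has 9 vertices, 27 edges, 18 triangles.
rank ∂_0 = 0, rank ∂_1 = 8 ⇒ b_0 = 9 − 0 − 8 = 1; all invariant factors of ∂_1 are 1 so no torsion. So H_0 ≅ Z.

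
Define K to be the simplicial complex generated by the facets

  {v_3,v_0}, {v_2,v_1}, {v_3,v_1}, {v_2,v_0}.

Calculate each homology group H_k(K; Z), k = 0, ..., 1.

Fix the vertex order v_0 < v_1 < v_2 < v_3 and write every simplex with vertices in increasing order. Then dim K = 1 and the simplices of K are:

  0-simplices (4): [v_0], [v_1], [v_2], [v_3]
  1-simplices (4): [v_0,v_2], [v_0,v_3], [v_1,v_2], [v_1,v_3]

Hence C_0 ≅ Z^4, C_1 ≅ Z^4.

Boundary ∂_1: C_1 → C_0 is given by ∂[p,q] = [q] − [p]. For instance
  ∂[v_1,v_2] = [v_2] − [v_1].
This gives a 4×4 integer matrix of rank 3; reducing to Smith normal form yields diagonal entries (1,1,1).

Now H_k = ker ∂_k / im ∂_{k+1}, so:

  H_0: rank C_0 − rank ∂_1 = 4 − 3 = 1, and the invariant factors of ∂_1 are all 1, so H_0 ≅ Z.
  H_1: rank ker ∂_1 − rank ∂_2 = (4 − 3) − 0 = 1, and there is no ∂_2, so H_1 ≅ Z.

As a check, the Euler characteristic is 4 − 4 = 0, which agrees with 1 − 1 = 0.
(K is a triangulation of the circle S^1.)

H_0 = Z,  H_1 = Z.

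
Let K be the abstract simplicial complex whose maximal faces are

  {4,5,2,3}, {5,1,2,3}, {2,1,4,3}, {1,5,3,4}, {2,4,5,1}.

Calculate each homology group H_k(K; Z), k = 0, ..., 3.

Fix the vertex order 1 < 2 < 3 < 4 < 5 and write every simplex with vertices in increasing order. Then dim K = 3 and the simplices of K are:

  0-simplices (5): [1], [2], [3], [4], [5]
  1-simplices (10): [1,2], [1,3], [1,4], [1,5], [2,3], [2,4], [2,5], [3,4], [3,5], [4,5]
  2-simplices (10): [1,2,3], [1,2,4], [1,2,5], [1,3,4], [1,3,5], [1,4,5], [2,3,4], [2,3,5], [2,4,5], [3,4,5]
  3-simplices (5): [1,2,3,4], [1,2,3,5], [1,2,4,5], [1,3,4,5], [2,3,4,5]

so the chain groups are C_0 ≅ Z^5, C_1 ≅ Z^10, C_2 ≅ Z^10, C_3 ≅ Z^5.

∂_1: C_1 → C_0 maps an edge to its endpoints' difference, ∂[p,q] = q − p. For instance
  ∂[2,5] = [5] − [2].
This gives a 5×10 integer matrix of rank 4; reducing to Smith normal form yields diagonal entries (1,1,1,1).

Boundary ∂_2: C_2 → C_1 maps a triangle to the signed sum of its edges. For instance
  ∂[2,3,5] = [3,5] − [2,5] + [2,3],
  ∂[1,4,5] = [4,5] − [1,5] + [1,4].
This gives a 10×10 integer matrix of rank 6; reducing to Smith normal form yields diagonal entries (1,1,1,1,1,1).

The boundary map ∂_3: C_3 → C_2 sends each 3-simplex σ to the alternating sum Σ_i (−1)^i (σ with its i-th vertex removed). For instance
  ∂[1,3,4,5] = [3,4,5] − [1,4,5] + [1,3,5] − [1,3,4],
  ∂[1,2,4,5] = [2,4,5] − [1,4,5] + [1,2,5] − [1,2,4].
The resulting 10×5 matrix has rank 4, and its Smith normal form has invariant factors (1,1,1,1).

Reading off H_k = ker ∂_k / im ∂_{k+1}:

  H_0: rank C_0 − rank ∂_1 = 5 − 4 = 1, and the invariant factors of ∂_1 are all 1, so H_0 = Z.
  H_1: rank ker ∂_1 − rank ∂_2 = (10 − 4) − 6 = 0, and the invariant factors of ∂_2 are all 1, so H_1 = 0.
  H_2: rank ker ∂_2 − rank ∂_3 = (10 − 6) − 4 = 0, and the invariant factors of ∂_3 are all 1, so H_2 = 0.
  H_3: rank ker ∂_3 − rank ∂_4 = (5 − 4) − 0 = 1, and there is no ∂_4, so H_3 = Z.

H_0 ≅ Z,  H_1 = 0,  H_2 = 0,  H_3 ≅ Z.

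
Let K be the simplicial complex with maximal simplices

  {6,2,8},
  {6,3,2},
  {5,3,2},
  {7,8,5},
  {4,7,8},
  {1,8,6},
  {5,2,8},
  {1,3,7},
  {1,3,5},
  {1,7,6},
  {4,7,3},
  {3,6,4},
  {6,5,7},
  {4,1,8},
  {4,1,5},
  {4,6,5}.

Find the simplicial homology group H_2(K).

H_2 = Z.

We work with the vertex ordering 1 < 2 < 3 < 4 < 5 < 6 < 7 < 8. The simplices of K, each written with vertices in increasing order, are:

  0-simplices (8): [1], [2], [3], [4], [5], [6], [7], [8]
  1-simplices (24): (24 of them)
  2-simplices (16): [1,3,5], [1,3,7], [1,4,5], [1,4,8], [1,6,7], [1,6,8], [2,3,5], [2,3,6], [2,5,8], [2,6,8], [3,4,6], [3,4,7], [4,5,6], [4,7,8], [5,6,7], [5,7,8]

so the chain groups are C_0 ≅ Z^8, C_1 ≅ Z^24, C_2 ≅ Z^16.

The boundary map ∂_1: C_1 → C_0 sends each edge [p,q] (with p < q) to q − p.
The resulting 8×24 matrix has rank 7, and its Smith normal form has invariant factors (1,1,1,1,1,1,1).

∂_2: C_2 → C_1 sends each 2-simplex [p,q,r] to [q,r] − [p,r] + [p,q]. For instance
  ∂[1,4,8] = [4,8] − [1,8] + [1,4],
  ∂[4,7,8] = [7,8] − [4,8] + [4,7].
As a 24×16 matrix over Z this has rank 15, with invariant factors (1,1,1,1,1,1,1,1,1,1,1,1,1,1,1).

Computing H_k = (kernel of ∂_k) / (image of ∂_{k+1}):

  H_2: rank ker ∂_2 − rank ∂_3 = (16 − 15) − 0 = 1, and there is no ∂_3, so H_2 = Z.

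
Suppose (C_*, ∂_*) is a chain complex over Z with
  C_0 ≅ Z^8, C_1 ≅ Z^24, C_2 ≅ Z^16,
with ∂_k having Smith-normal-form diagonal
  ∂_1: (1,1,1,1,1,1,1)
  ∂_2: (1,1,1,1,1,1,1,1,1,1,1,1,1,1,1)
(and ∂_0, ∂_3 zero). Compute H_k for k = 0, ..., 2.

H_0: b_0 = 8 − 0 − 7 = 1; torsion from ∂_1 factors > 1: none. So H_0 = Z.
H_1: b_1 = 24 − 7 − 15 = 2; torsion from ∂_2 factors > 1: none. So H_1 = Z^2.
H_2: b_2 = 16 − 15 − 0 = 1; torsion from ∂_3 factors > 1: none. So H_2 = Z.

H_0 = Z,  H_1 = Z^2,  H_2 = Z.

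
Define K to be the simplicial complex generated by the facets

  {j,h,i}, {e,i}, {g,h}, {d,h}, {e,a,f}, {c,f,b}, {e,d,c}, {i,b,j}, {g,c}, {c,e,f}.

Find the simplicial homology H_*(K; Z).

H_0 ≅ Z,  H_1 ≅ Z^3,  H_2 = 0.

Fix the vertex order a < b < c < d < e < f < g < h < i < j and write every simplex with vertices in increasing order. Then dim K = 2 and the simplices of K are:

  0-simplices (10): a, b, c, d, e, f, g, h, i, j
  1-simplices (18): ae, af, bc, bf, bi, bj, cd, ce, cf, cg, de, dh, ef, ei, gh, hi, hj, ij
  2-simplices (6): aef, bcf, bij, cde, cef, hij

giving chain groups C_0 ≅ Z^10, C_1 ≅ Z^18, C_2 ≅ Z^6.

Boundary ∂_1: C_1 → C_0 is given by ∂[p,q] = [q] − [p].
The resulting 10×18 matrix has rank 9, and its Smith normal form has invariant factors (1,1,1,1,1,1,1,1,1).

Boundary ∂_2: C_2 → C_1 acts by ∂[p,q,r] = [q,r] − [p,r] + [p,q]. For instance
  ∂hij = ij − hj + hi,
  ∂aef = ef − af + ae.
As a 18×6 matrix over Z this has rank 6, with invariant factors (1,1,1,1,1,1).

From H_k ≅ ker(∂_k) / im(∂_{k+1}) we obtain:

  H_0: rank C_0 − rank ∂_1 = 10 − 9 = 1, and the invariant factors of ∂_1 are all 1, so H_0 = Z.
  H_1: rank ker ∂_1 − rank ∂_2 = (18 − 9) − 6 = 3, and the invariant factors of ∂_2 are all 1, so H_1 = Z^3.
  H_2: rank ker ∂_2 − rank ∂_3 = (6 − 6) − 0 = 0, and there is no ∂_3, so H_2 = 0.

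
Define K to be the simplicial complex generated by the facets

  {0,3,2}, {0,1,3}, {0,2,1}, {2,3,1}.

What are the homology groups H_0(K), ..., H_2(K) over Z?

H_0 ≅ Z,  H_1 = 0,  H_2 ≅ Z.

K has 4 vertices, 6 edges, 4 triangles.
rank ∂_0 = 0, rank ∂_1 = 3 ⇒ b_0 = 4 − 0 − 3 = 1; all invariant factors of ∂_1 are 1 so no torsion. So H_0 = Z.
rank ∂_1 = 3, rank ∂_2 = 3 ⇒ b_1 = 6 − 3 − 3 = 0; all invariant factors of ∂_2 are 1 so no torsion. So H_1 = 0.
rank ∂_2 = 3, rank ∂_3 = 0 ⇒ b_2 = 4 − 3 − 0 = 1. So H_2 = Z.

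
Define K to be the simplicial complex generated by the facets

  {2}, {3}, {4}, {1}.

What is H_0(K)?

Take the total order 1 < 2 < 3 < 4 on the vertex set. Then K (dimension 0) consists of the simplices:

  0-simplices (4): [1], [2], [3], [4]

giving chain groups C_0 ≅ Z^4.

From H_k ≅ ker(∂_k) / im(∂_{k+1}) we obtain:

  H_0: rank C_0 − rank ∂_1 = 4 − 0 = 4, and there is no ∂_1, so H_0 = Z^4.

H_0 = Z^4.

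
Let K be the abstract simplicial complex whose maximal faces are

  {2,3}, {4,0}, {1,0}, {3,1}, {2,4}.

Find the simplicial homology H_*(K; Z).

H_0 ≅ Z,  H_1 ≅ Z.

We work with the vertex ordering 0 < 1 < 2 < 3 < 4. The simplices of K, each written with vertices in increasing order, are:

  0-simplices (5): [0], [1], [2], [3], [4]
  1-simplices (5): [0,1], [0,4], [1,3], [2,3], [2,4]

so the chain groups are C_0 ≅ Z^5, C_1 ≅ Z^5.

The boundary map ∂_1: C_1 → C_0 sends each edge [p,q] (with p < q) to q − p.
The 5×5 boundary matrix has rank 4 and Smith normal form diag(1,1,1,1).

Now H_k = ker ∂_k / im ∂_{k+1}, so:

  H_0: rank C_0 − rank ∂_1 = 5 − 4 = 1, and the invariant factors of ∂_1 are all 1, so H_0 ≅ Z.
  H_1: rank ker ∂_1 − rank ∂_2 = (5 − 4) − 0 = 1, and there is no ∂_2, so H_1 ≅ Z.

(K is a triangulation of the circle S^1.)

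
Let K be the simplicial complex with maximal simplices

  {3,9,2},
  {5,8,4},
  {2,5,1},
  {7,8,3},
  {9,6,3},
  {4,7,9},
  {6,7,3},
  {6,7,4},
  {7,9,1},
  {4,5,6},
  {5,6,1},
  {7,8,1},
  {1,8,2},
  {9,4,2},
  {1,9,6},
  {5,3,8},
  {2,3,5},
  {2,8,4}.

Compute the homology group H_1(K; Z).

We work with the vertex ordering 1 < 2 < 3 < 4 < 5 < 6 < 7 < 8 < 9. The simplices of K, each written with vertices in increasing order, are:

  0-simplices (9): [1], [2], [3], [4], [5], [6], [7], [8], [9]
  1-simplices (27): (27 of them)
  2-simplices (18): [1,2,5], [1,2,8], [1,5,6], [1,6,9], [1,7,8], [1,7,9], [2,3,5], [2,3,9], [2,4,8], [2,4,9], [3,5,8], [3,6,7], [3,6,9], [3,7,8], [4,5,6], [4,5,8], [4,6,7], [4,7,9]

so the chain groups are C_0 ≅ Z^9, C_1 ≅ Z^27, C_2 ≅ Z^18.

∂_1: C_1 → C_0 sends each edge [p,q] (with p < q) to q − p. For instance
  ∂[1,5] = [5] − [1].
As a 9×27 matrix over Z this has rank 8, with invariant factors (1,1,1,1,1,1,1,1).

Boundary ∂_2: C_2 → C_1 acts by ∂[p,q,r] = [q,r] − [p,r] + [p,q]. For instance
  ∂[1,5,6] = [5,6] − [1,6] + [1,5],
  ∂[3,6,7] = [6,7] − [3,7] + [3,6].
The resulting 27×18 matrix has rank 18, and its Smith normal form has invariant factors (1,1,1,1,1,1,1,1,1,1,1,1,1,1,1,1,1,2).

Reading off H_k = ker ∂_k / im ∂_{k+1}:

  H_1: rank ker ∂_1 − rank ∂_2 = (27 − 8) − 18 = 1, and ∂_2 has invariant factor 2 > 1, so H_1 ≅ Z ⊕ Z/2Z.

(K is a triangulation of the Klein bottle.)

H_1 = Z ⊕ Z/2Z.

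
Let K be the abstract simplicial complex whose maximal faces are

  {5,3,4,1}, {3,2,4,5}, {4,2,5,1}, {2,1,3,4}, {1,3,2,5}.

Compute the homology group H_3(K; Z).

K has 5 vertices, 10 edges, 10 triangles, 5 3-simplices.
rank ∂_3 = 4, rank ∂_4 = 0 ⇒ b_3 = 5 − 4 − 0 = 1. So H_3 = Z.

H_3 = Z.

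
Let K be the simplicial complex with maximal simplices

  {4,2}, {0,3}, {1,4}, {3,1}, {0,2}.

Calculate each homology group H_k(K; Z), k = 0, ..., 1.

Fix the vertex order 0 < 1 < 2 < 3 < 4 and write every simplex with vertices in increasing order. Then dim K = 1 and the simplices of K are:

  0-simplices (5): [0], [1], [2], [3], [4]
  1-simplices (5): [0,2], [0,3], [1,3], [1,4], [2,4]

so the chain groups are C_0 ≅ Z^5, C_1 ≅ Z^5.

The boundary map ∂_1: C_1 → C_0 sends each edge [p,q] (with p < q) to q − p.
As a 5×5 matrix over Z this has rank 4, with invariant factors (1,1,1,1).

Reading off H_k = ker ∂_k / im ∂_{k+1}:

  H_0: rank C_0 − rank ∂_1 = 5 − 4 = 1, and the invariant factors of ∂_1 are all 1, so H_0 ≅ Z.
  H_1: rank ker ∂_1 − rank ∂_2 = (5 − 4) − 0 = 1, and there is no ∂_2, so H_1 ≅ Z.

H_0 = Z,  H_1 = Z.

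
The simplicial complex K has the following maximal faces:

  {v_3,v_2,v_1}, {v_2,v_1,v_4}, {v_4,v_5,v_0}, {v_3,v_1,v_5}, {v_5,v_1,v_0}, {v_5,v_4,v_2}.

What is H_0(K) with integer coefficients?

We work with the vertex ordering v_0 < v_1 < v_2 < v_3 < v_4 < v_5. The simplices of K, each written with vertices in increasing order, are:

  0-simplices (6): [v_0], [v_1], [v_2], [v_3], [v_4], [v_5]
  1-simplices (12): [v_0,v_1], [v_0,v_4], [v_0,v_5], [v_1,v_2], [v_1,v_3], [v_1,v_4], [v_1,v_5], [v_2,v_3], [v_2,v_4], [v_2,v_5], [v_3,v_5], [v_4,v_5]
  2-simplices (6): [v_0,v_1,v_5], [v_0,v_4,v_5], [v_1,v_2,v_3], [v_1,v_2,v_4], [v_1,v_3,v_5], [v_2,v_4,v_5]

so the chain groups are C_0 ≅ Z^6, C_1 ≅ Z^12, C_2 ≅ Z^6.

∂_1: C_1 → C_0 is given by ∂[p,q] = [q] − [p].
This gives a 6×12 integer matrix of rank 5; reducing to Smith normal form yields diagonal entries (1,1,1,1,1).

The boundary map ∂_2: C_2 → C_1 sends each 2-simplex [p,q,r] to [q,r] − [p,r] + [p,q]. For instance
  ∂[v_0,v_4,v_5] = [v_4,v_5] − [v_0,v_5] + [v_0,v_4],
  ∂[v_1,v_3,v_5] = [v_3,v_5] − [v_1,v_5] + [v_1,v_3].
The resulting 12×6 matrix has rank 6, and its Smith normal form has invariant factors (1,1,1,1,1,1).

From H_k ≅ ker(∂_k) / im(∂_{k+1}) we obtain:

  H_0: rank C_0 − rank ∂_1 = 6 − 5 = 1, and the invariant factors of ∂_1 are all 1, so H_0 ≅ Z.

(K is a triangulation of the cylinder S^1 x I.)

H_0 = Z.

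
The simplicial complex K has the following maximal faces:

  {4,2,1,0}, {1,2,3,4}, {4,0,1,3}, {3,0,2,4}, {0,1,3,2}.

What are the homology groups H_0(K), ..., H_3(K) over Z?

H_0 ≅ Z,  H_1 = 0,  H_2 = 0,  H_3 ≅ Z.

We work with the vertex ordering 0 < 1 < 2 < 3 < 4. The simplices of K, each written with vertices in increasing order, are:

  0-simplices (5): [0], [1], [2], [3], [4]
  1-simplices (10): [0,1], [0,2], [0,3], [0,4], [1,2], [1,3], [1,4], [2,3], [2,4], [3,4]
  2-simplices (10): [0,1,2], [0,1,3], [0,1,4], [0,2,3], [0,2,4], [0,3,4], [1,2,3], [1,2,4], [1,3,4], [2,3,4]
  3-simplices (5): [0,1,2,3], [0,1,2,4], [0,1,3,4], [0,2,3,4], [1,2,3,4]

Hence C_0 ≅ Z^5, C_1 ≅ Z^10, C_2 ≅ Z^10, C_3 ≅ Z^5.

Boundary ∂_1: C_1 → C_0 maps an edge to its endpoints' difference, ∂[p,q] = q − p. For instance
  ∂[0,1] = [1] − [0].
The 5×10 boundary matrix has rank 4 and Smith normal form diag(1,1,1,1).

The boundary map ∂_2: C_2 → C_1 maps a triangle to the signed sum of its edges. For instance
  ∂[0,1,3] = [1,3] − [0,3] + [0,1],
  ∂[0,2,3] = [2,3] − [0,3] + [0,2].
This gives a 10×10 integer matrix of rank 6; reducing to Smith normal form yields diagonal entries (1,1,1,1,1,1).

The boundary map ∂_3: C_3 → C_2 sends each 3-simplex σ to the alternating sum Σ_i (−1)^i (σ with its i-th vertex removed). For instance
  ∂[0,1,2,3] = [1,2,3] − [0,2,3] + [0,1,3] − [0,1,2],
  ∂[0,1,3,4] = [1,3,4] − [0,3,4] + [0,1,4] − [0,1,3].
As a 10×5 matrix over Z this has rank 4, with invariant factors (1,1,1,1).

Now H_k = ker ∂_k / im ∂_{k+1}, so:

  H_0: rank C_0 − rank ∂_1 = 5 − 4 = 1, and the invariant factors of ∂_1 are all 1, so H_0 ≅ Z.
  H_1: rank ker ∂_1 − rank ∂_2 = (10 − 4) − 6 = 0, and the invariant factors of ∂_2 are all 1, so H_1 ≅ 0.
  H_2: rank ker ∂_2 − rank ∂_3 = (10 − 6) − 4 = 0, and the invariant factors of ∂_3 are all 1, so H_2 ≅ 0.
  H_3: rank ker ∂_3 − rank ∂_4 = (5 − 4) − 0 = 1, and there is no ∂_4, so H_3 ≅ Z.

As a check, the Euler characteristic is 5 − 10 + 10 − 5 = 0, which agrees with 1 − 0 + 0 − 1 = 0.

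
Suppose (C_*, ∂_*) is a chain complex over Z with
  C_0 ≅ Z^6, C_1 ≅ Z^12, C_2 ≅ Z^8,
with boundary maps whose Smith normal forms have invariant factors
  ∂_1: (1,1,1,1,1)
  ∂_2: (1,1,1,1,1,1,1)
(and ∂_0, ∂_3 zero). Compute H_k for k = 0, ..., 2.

H_0: b_0 = 6 − 0 − 5 = 1; torsion from ∂_1 factors > 1: none. So H_0 ≅ Z.
H_1: b_1 = 12 − 5 − 7 = 0; torsion from ∂_2 factors > 1: none. So H_1 ≅ 0.
H_2: b_2 = 8 − 7 − 0 = 1; torsion from ∂_3 factors > 1: none. So H_2 ≅ Z.

H_0 ≅ Z,  H_1 = 0,  H_2 ≅ Z.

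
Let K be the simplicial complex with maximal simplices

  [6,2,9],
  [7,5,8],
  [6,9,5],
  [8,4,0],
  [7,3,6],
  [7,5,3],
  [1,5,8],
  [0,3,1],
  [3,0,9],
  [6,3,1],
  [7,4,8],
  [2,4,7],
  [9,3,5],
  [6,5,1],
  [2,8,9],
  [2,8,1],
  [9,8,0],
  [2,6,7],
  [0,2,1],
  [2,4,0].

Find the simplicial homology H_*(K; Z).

Take the total order 0 < 1 < 2 < 3 < 4 < 5 < 6 < 7 < 8 < 9 on the vertex set. Then K (dimension 2) consists of the simplices:

  0-simplices (10): [0], [1], [2], [3], [4], [5], [6], [7], [8], [9]
  1-simplices (30): (30 of them)
  2-simplices (20): (20 of them)

Hence C_0 ≅ Z^10, C_1 ≅ Z^30, C_2 ≅ Z^20.

The boundary map ∂_1: C_1 → C_0 maps an edge to its endpoints' difference, ∂[p,q] = q − p.
As a 10×30 matrix over Z this has rank 9, with invariant factors (1,1,1,1,1,1,1,1,1).

∂_2: C_2 → C_1 sends each 2-simplex [p,q,r] to [q,r] − [p,r] + [p,q]. For instance
  ∂[0,1,2] = [1,2] − [0,2] + [0,1],
  ∂[4,7,8] = [7,8] − [4,8] + [4,7].
As a 30×20 matrix over Z this has rank 20, with invariant factors (1,1,1,1,1,1,1,1,1,1,1,1,1,1,1,1,1,1,1,2).

From H_k ≅ ker(∂_k) / im(∂_{k+1}) we obtain:

  H_0: rank C_0 − rank ∂_1 = 10 − 9 = 1, and the invariant factors of ∂_1 are all 1, so H_0 ≅ Z.
  H_1: rank ker ∂_1 − rank ∂_2 = (30 − 9) − 20 = 1, and ∂_2 has invariant factor 2 > 1, so H_1 ≅ Z ⊕ Z/2.
  H_2: rank ker ∂_2 − rank ∂_3 = (20 − 20) − 0 = 0, and there is no ∂_3, so H_2 ≅ 0.

As a check, the Euler characteristic is 10 − 30 + 20 = 0, which agrees with 1 − 1 + 0 = 0.

H_0 = Z,  H_1 = Z ⊕ Z/2,  H_2 = 0.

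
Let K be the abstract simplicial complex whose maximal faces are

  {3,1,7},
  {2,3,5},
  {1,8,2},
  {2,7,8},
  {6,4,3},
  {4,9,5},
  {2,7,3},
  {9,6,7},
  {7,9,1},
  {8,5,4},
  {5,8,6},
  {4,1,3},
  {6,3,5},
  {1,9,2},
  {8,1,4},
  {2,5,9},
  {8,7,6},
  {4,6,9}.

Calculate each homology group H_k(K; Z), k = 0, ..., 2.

Order the vertices as 1 < 2 < 3 < 4 < 5 < 6 < 7 < 8 < 9. Listing each simplex with vertices in this order, K has dimension 2 with simplices:

  0-simplices (9): [1], [2], [3], [4], [5], [6], [7], [8], [9]
  1-simplices (27): (27 of them)
  2-simplices (18): [1,2,8], [1,2,9], [1,3,4], [1,3,7], [1,4,8], [1,7,9], [2,3,5], [2,3,7], [2,5,9], [2,7,8], [3,4,6], [3,5,6], [4,5,8], [4,5,9], [4,6,9], [5,6,8], [6,7,8], [6,7,9]

so the chain groups are C_0 ≅ Z^9, C_1 ≅ Z^27, C_2 ≅ Z^18.

The boundary map ∂_1: C_1 → C_0 sends each edge [p,q] (with p < q) to q − p. For instance
  ∂[1,2] = [2] − [1].
The 9×27 boundary matrix has rank 8 and Smith normal form diag(1,1,1,1,1,1,1,1).

Boundary ∂_2: C_2 → C_1 acts by ∂[p,q,r] = [q,r] − [p,r] + [p,q]. For instance
  ∂[1,2,8] = [2,8] − [1,8] + [1,2],
  ∂[4,5,9] = [5,9] − [4,9] + [4,5].
The resulting 27×18 matrix has rank 18, and its Smith normal form has invariant factors (1,1,1,1,1,1,1,1,1,1,1,1,1,1,1,1,1,2).

Computing H_k = (kernel of ∂_k) / (image of ∂_{k+1}):

  H_0: rank C_0 − rank ∂_1 = 9 − 8 = 1, and the invariant factors of ∂_1 are all 1, so H_0 ≅ Z.
  H_1: rank ker ∂_1 − rank ∂_2 = (27 − 8) − 18 = 1, and ∂_2 has invariant factor 2 > 1, so H_1 ≅ Z ⊕ Z/2.
  H_2: rank ker ∂_2 − rank ∂_3 = (18 − 18) − 0 = 0, and there is no ∂_3, so H_2 ≅ 0.

H_0 ≅ Z,  H_1 ≅ Z ⊕ Z/2,  H_2 = 0.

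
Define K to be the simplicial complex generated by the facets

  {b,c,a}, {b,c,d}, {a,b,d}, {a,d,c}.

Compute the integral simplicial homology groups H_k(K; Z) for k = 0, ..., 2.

K has 4 vertices, 6 edges, 4 triangles.
rank ∂_0 = 0, rank ∂_1 = 3 ⇒ b_0 = 4 − 0 − 3 = 1; all invariant factors of ∂_1 are 1 so no torsion. So H_0 ≅ Z.
rank ∂_1 = 3, rank ∂_2 = 3 ⇒ b_1 = 6 − 3 − 3 = 0; all invariant factors of ∂_2 are 1 so no torsion. So H_1 ≅ 0.
rank ∂_2 = 3, rank ∂_3 = 0 ⇒ b_2 = 4 − 3 − 0 = 1. So H_2 ≅ Z.

H_0 = Z,  H_1 = 0,  H_2 = Z.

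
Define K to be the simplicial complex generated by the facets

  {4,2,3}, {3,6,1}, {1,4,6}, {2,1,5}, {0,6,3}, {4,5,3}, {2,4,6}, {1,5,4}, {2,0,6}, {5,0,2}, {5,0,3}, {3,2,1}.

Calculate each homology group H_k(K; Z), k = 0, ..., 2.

H_0 = Z,  H_1 = Z/2,  H_2 = 0.

Fix the vertex order 0 < 1 < 2 < 3 < 4 < 5 < 6 and write every simplex with vertices in increasing order. Then dim K = 2 and the simplices of K are:

  0-simplices (7): [0], [1], [2], [3], [4], [5], [6]
  1-simplices (18): [0,2], [0,3], [0,5], [0,6], [1,2], [1,3], [1,4], [1,5], [1,6], [2,3], [2,4], [2,5], [2,6], [3,4], [3,5], [3,6], [4,5], [4,6]
  2-simplices (12): [0,2,5], [0,2,6], [0,3,5], [0,3,6], [1,2,3], [1,2,5], [1,3,6], [1,4,5], [1,4,6], [2,3,4], [2,4,6], [3,4,5]

so the chain groups are C_0 ≅ Z^7, C_1 ≅ Z^18, C_2 ≅ Z^12.

∂_1: C_1 → C_0 is given by ∂[p,q] = [q] − [p].
This gives a 7×18 integer matrix of rank 6; reducing to Smith normal form yields diagonal entries (1,1,1,1,1,1).

Boundary ∂_2: C_2 → C_1 sends each 2-simplex [p,q,r] to [q,r] − [p,r] + [p,q]. For instance
  ∂[1,3,6] = [3,6] − [1,6] + [1,3],
  ∂[1,4,5] = [4,5] − [1,5] + [1,4].
As a 18×12 matrix over Z this has rank 12, with invariant factors (1,1,1,1,1,1,1,1,1,1,1,2).

Now H_k = ker ∂_k / im ∂_{k+1}, so:

  H_0: rank C_0 − rank ∂_1 = 7 − 6 = 1, and the invariant factors of ∂_1 are all 1, so H_0 = Z.
  H_1: rank ker ∂_1 − rank ∂_2 = (18 − 6) − 12 = 0, and ∂_2 has invariant factor 2 > 1, so H_1 = Z/2.
  H_2: rank ker ∂_2 − rank ∂_3 = (12 − 12) − 0 = 0, and there is no ∂_3, so H_2 = 0.

As a check, the Euler characteristic is 7 − 18 + 12 = 1, which agrees with 1 − 0 + 0 = 1.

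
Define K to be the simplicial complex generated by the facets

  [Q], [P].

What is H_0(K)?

H_0 ≅ Z^2.

K has 2 vertices.
rank ∂_0 = 0, rank ∂_1 = 0 ⇒ b_0 = 2 − 0 − 0 = 2. So H_0 = Z^2.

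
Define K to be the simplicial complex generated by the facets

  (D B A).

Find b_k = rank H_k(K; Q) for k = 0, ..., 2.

K has 3 vertices, 3 edges, 1 triangle.
rank ∂_0 = 0, rank ∂_1 = 2 ⇒ b_0 = 3 − 0 − 2 = 1; all invariant factors of ∂_1 are 1 so no torsion. So H_0 ≅ Z.
rank ∂_1 = 2, rank ∂_2 = 1 ⇒ b_1 = 3 − 2 − 1 = 0; all invariant factors of ∂_2 are 1 so no torsion. So H_1 ≅ 0.
rank ∂_2 = 1, rank ∂_3 = 0 ⇒ b_2 = 1 − 1 − 0 = 0. So H_2 ≅ 0.

b_0 = 1, b_1 = 0, b_2 = 0.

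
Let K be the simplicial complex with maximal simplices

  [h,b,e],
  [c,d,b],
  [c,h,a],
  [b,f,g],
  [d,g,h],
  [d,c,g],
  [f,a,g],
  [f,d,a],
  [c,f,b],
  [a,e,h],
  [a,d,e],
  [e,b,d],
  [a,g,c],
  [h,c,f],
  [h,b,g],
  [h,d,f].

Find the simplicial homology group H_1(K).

H_1 = Z^2.

Fix the vertex order a < b < c < d < e < f < g < h and write every simplex with vertices in increasing order. Then dim K = 2 and the simplices of K are:

  0-simplices (8): a, b, c, d, e, f, g, h
  1-simplices (24): ac, ad, ae, af, ag, ah, bc, bd, be, bf, bg, bh, cd, cf, cg, ch, de, df, dg, dh, eh, fg, fh, gh
  2-simplices (16): acg, ach, ade, adf, aeh, afg, bcd, bcf, bde, beh, bfg, bgh, cdg, cfh, dfh, dgh

Hence C_0 ≅ Z^8, C_1 ≅ Z^24, C_2 ≅ Z^16.

∂_1: C_1 → C_0 is given by ∂[p,q] = [q] − [p]. For instance
  ∂bh = h − b.
As a 8×24 matrix over Z this has rank 7, with invariant factors (1,1,1,1,1,1,1).

∂_2: C_2 → C_1 maps a triangle to the signed sum of its edges. For instance
  ∂bgh = gh − bh + bg,
  ∂adf = df − af + ad.
The resulting 24×16 matrix has rank 15, and its Smith normal form has invariant factors (1,1,1,1,1,1,1,1,1,1,1,1,1,1,1).

Now H_k = ker ∂_k / im ∂_{k+1}, so:

  H_1: rank ker ∂_1 − rank ∂_2 = (24 − 7) − 15 = 2, and the invariant factors of ∂_2 are all 1, so H_1 ≅ Z^2.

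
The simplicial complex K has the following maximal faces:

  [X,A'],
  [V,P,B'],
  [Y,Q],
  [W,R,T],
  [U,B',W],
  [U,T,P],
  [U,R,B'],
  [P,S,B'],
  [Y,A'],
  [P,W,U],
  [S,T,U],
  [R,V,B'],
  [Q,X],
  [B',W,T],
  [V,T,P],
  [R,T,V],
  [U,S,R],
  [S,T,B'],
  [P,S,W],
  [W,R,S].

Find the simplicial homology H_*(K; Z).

Order the vertices as P < Q < R < S < T < U < V < W < X < Y < A' < B'. Listing each simplex with vertices in this order, K has dimension 2 with simplices:

  0-simplices (12): [P], [Q], [R], [S], [T], [U], [V], [W], [X], [Y], [A'], [B']
  1-simplices (28): (28 of them)
  2-simplices (16): [P,S,W], [P,S,B'], [P,T,U], [P,T,V], [P,U,W], [P,V,B'], [R,S,U], [R,S,W], [R,T,V], [R,T,W], [R,U,B'], [R,V,B'], [S,T,U], [S,T,B'], [T,W,B'], [U,W,B']

Hence C_0 ≅ Z^12, C_1 ≅ Z^28, C_2 ≅ Z^16.

∂_1: C_1 → C_0 sends each edge [p,q] (with p < q) to q − p. For instance
  ∂[Y,A'] = [A'] − [Y].
As a 12×28 matrix over Z this has rank 10, with invariant factors (1,1,1,1,1,1,1,1,1,1).

Boundary ∂_2: C_2 → C_1 acts by ∂[p,q,r] = [q,r] − [p,r] + [p,q]. For instance
  ∂[U,W,B'] = [W,B'] − [U,B'] + [U,W],
  ∂[R,T,W] = [T,W] − [R,W] + [R,T].
This gives a 28×16 integer matrix of rank 15; reducing to Smith normal form yields diagonal entries (1,1,1,1,1,1,1,1,1,1,1,1,1,1,1).

From H_k ≅ ker(∂_k) / im(∂_{k+1}) we obtain:

  H_0: rank C_0 − rank ∂_1 = 12 − 10 = 2, and the invariant factors of ∂_1 are all 1, so H_0 ≅ Z^2.
  H_1: rank ker ∂_1 − rank ∂_2 = (28 − 10) − 15 = 3, and the invariant factors of ∂_2 are all 1, so H_1 ≅ Z^3.
  H_2: rank ker ∂_2 − rank ∂_3 = (16 − 15) − 0 = 1, and there is no ∂_3, so H_2 ≅ Z.

H_0 = Z^2,  H_1 = Z^3,  H_2 = Z.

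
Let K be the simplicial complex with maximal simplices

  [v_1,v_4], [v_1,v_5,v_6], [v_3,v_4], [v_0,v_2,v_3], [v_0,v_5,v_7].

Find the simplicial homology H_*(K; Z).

H_0 ≅ Z,  H_1 ≅ Z,  H_2 = 0.

Fix the vertex order v_0 < v_1 < v_2 < v_3 < v_4 < v_5 < v_6 < v_7 and write every simplex with vertices in increasing order. Then dim K = 2 and the simplices of K are:

  0-simplices (8): [v_0], [v_1], [v_2], [v_3], [v_4], [v_5], [v_6], [v_7]
  1-simplices (11): [v_0,v_2], [v_0,v_3], [v_0,v_5], [v_0,v_7], [v_1,v_4], [v_1,v_5], [v_1,v_6], [v_2,v_3], [v_3,v_4], [v_5,v_6], [v_5,v_7]
  2-simplices (3): [v_0,v_2,v_3], [v_0,v_5,v_7], [v_1,v_5,v_6]

so the chain groups are C_0 ≅ Z^8, C_1 ≅ Z^11, C_2 ≅ Z^3.

∂_1: C_1 → C_0 maps an edge to its endpoints' difference, ∂[p,q] = q − p. For instance
  ∂[v_0,v_2] = [v_2] − [v_0].
The resulting 8×11 matrix has rank 7, and its Smith normal form has invariant factors (1,1,1,1,1,1,1).

The boundary map ∂_2: C_2 → C_1 acts by ∂[p,q,r] = [q,r] − [p,r] + [p,q]. For instance
  ∂[v_0,v_2,v_3] = [v_2,v_3] − [v_0,v_3] + [v_0,v_2],
  ∂[v_0,v_5,v_7] = [v_5,v_7] − [v_0,v_7] + [v_0,v_5].
The 11×3 boundary matrix has rank 3 and Smith normal form diag(1,1,1).

From H_k ≅ ker(∂_k) / im(∂_{k+1}) we obtain:

  H_0: rank C_0 − rank ∂_1 = 8 − 7 = 1, and the invariant factors of ∂_1 are all 1, so H_0 = Z.
  H_1: rank ker ∂_1 − rank ∂_2 = (11 − 7) − 3 = 1, and the invariant factors of ∂_2 are all 1, so H_1 = Z.
  H_2: rank ker ∂_2 − rank ∂_3 = (3 − 3) − 0 = 0, and there is no ∂_3, so H_2 = 0.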